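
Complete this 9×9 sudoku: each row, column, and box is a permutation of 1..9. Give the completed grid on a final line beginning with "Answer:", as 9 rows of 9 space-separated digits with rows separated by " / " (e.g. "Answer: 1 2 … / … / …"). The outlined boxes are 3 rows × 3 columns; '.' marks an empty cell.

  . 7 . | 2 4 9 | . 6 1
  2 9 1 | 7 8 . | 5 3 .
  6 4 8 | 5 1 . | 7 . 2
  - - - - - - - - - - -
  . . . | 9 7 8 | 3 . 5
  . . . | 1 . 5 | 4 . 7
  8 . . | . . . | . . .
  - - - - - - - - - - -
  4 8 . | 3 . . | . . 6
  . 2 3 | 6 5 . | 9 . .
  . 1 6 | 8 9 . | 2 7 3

Step 1. [r6c3∈{2,4,5,7,9}] in row 6, 7 fits only at r6c3 ⇒ r6c3=7.
Step 2. [r7c7∈{1}] r7c7 has the single candidate 1. So r7c7=1.
Step 3. [r5c8∈{2,8,9}] row 5 places 8 nowhere but r5c8 ⇒ r5c8=8.
Step 4. [r6c8∈{1,2,9}] row 6 places 1 nowhere but r6c8. So r6c8=1.
Step 5. [r7c5∈{2}] r7c5 has the single candidate 2 ⇒ r7c5=2.
Step 6. [r6c6∈{2,3,4,6}] r6c6 is the only open cell in row 6 admitting 2 ⇒ r6c6=2.
Step 7. [r6c7∈{6}] r6c7 is down to just 6. So r6c7=6.
Step 8. [r1c1∈{3,5}] 3 has one home in row 1: r1c1, so r1c1=3.
Step 9. [r8c8∈{4}] only 4 remains possible at r8c8. So r8c8=4.
Step 10. [r5c5∈{3,6}] r5c5 is the only open cell in col 5 admitting 6 ⇒ r5c5=6.
Step 11. [r7c3∈{5,9}] in row 7, 9 fits only at r7c3. So r7c3=9.
Step 12. [r4c8∈{2}] only 2 remains possible at r4c8, so r4c8=2.
Step 13. [r5c2∈{3}] r5c2's peers cover all but 3, so r5c2=3.
Step 14. [r8c6∈{1,7}] in row 8, 1 fits only at r8c6. So r8c6=1.
Step 15. [r8c1∈{7}] only 7 remains possible at r8c1 ⇒ r8c1=7.
Step 16. [r7c8∈{5}] nothing but 5 survives at r7c8 ⇒ r7c8=5.
Step 17. [r4c2∈{6}] r4c2 has the single candidate 6, so r4c2=6.
Step 18. [r1c7∈{8}] r1c7 is down to just 8. So r1c7=8.
Step 19. [r9c1∈{5}] r9c1 is down to just 5, so r9c1=5.
Step 20. [r8c9∈{8}] nothing but 8 survives at r8c9. So r8c9=8.
Step 21. [r6c5∈{3}] r6c5 is down to just 3, so r6c5=3.
Step 22. [r9c6∈{4}] r9c6 has the single candidate 4. So r9c6=4.
Step 23. [r6c9∈{9}] r6c9 is down to just 9 ⇒ r6c9=9.
Step 24. [r2c9∈{4}] r2c9's peers cover all but 4, so r2c9=4.
Step 25. [r2c6∈{6}] r2c6 is down to just 6 ⇒ r2c6=6.
Step 26. [r7c6∈{7}] r7c6's peers cover all but 7 ⇒ r7c6=7.
Step 27. [r6c4∈{4}] r6c4 is down to just 4. So r6c4=4.
Step 28. [r3c6∈{3}] r3c6 is down to just 3 ⇒ r3c6=3.
Step 29. [r4c3∈{4}] r4c3 is down to just 4 ⇒ r4c3=4.
Step 30. [r6c2∈{5}] r6c2 is down to just 5 ⇒ r6c2=5.
Step 31. [r5c1∈{9}] r5c1's peers cover all but 9. So r5c1=9.
Step 32. [r5c3∈{2}] r5c3 is down to just 2. So r5c3=2.
Step 33. [r4c1∈{1}] r4c1 is down to just 1, so r4c1=1.
Step 34. [r1c3∈{5}] r1c3 is down to just 5 ⇒ r1c3=5.
Step 35. [r3c8∈{9}] nothing but 9 survives at r3c8. So r3c8=9.

Answer: 3 7 5 2 4 9 8 6 1 / 2 9 1 7 8 6 5 3 4 / 6 4 8 5 1 3 7 9 2 / 1 6 4 9 7 8 3 2 5 / 9 3 2 1 6 5 4 8 7 / 8 5 7 4 3 2 6 1 9 / 4 8 9 3 2 7 1 5 6 / 7 2 3 6 5 1 9 4 8 / 5 1 6 8 9 4 2 7 3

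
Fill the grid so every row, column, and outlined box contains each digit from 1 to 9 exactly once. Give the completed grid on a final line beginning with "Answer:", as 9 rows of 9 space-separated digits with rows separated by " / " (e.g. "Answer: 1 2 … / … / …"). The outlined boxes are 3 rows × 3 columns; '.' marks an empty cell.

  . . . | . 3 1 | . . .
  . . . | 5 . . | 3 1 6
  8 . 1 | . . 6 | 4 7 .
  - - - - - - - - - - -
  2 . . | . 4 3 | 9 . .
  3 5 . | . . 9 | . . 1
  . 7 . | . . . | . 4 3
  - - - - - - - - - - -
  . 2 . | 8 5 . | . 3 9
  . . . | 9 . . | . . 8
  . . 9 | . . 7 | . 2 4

Step 1. [r3c4∈{2}] r3c4 has the single candidate 2 ⇒ r3c4=2.
Step 2. [r5c3∈{4,6,8}] in row 5, 4 fits only at r5c3 ⇒ r5c3=4.
Step 3. [r8c3∈{3,5,6,7}] across col 3, 3 lands solely at r8c3. So r8c3=3.
Step 4. [r1c3∈{2,5,6,7}] 5 has one home in col 3: r1c3. So r1c3=5.
Step 5. [r6c1∈{1,6,9}] r6c1 is the only open cell in row 6 admitting 9 ⇒ r6c1=9.
Step 6. [r4c2∈{1,6,8}] box 4 places 1 nowhere but r4c2 ⇒ r4c2=1.
Step 7. [r1c4∈{4,7}] col 4 places 4 nowhere but r1c4. So r1c4=4.
Step 8. [r1c1∈{6,7}] r1c1 is the only open cell in row 1 admitting 7 ⇒ r1c1=7.
Step 9. [r8c7∈{1,5,6,7}] 7 has one home in row 8: r8c7, so r8c7=7.
Step 10. [r1c2∈{6,9}] r1c2 is the only open cell in row 1 admitting 6, so r1c2=6.
Step 11. [r8c2∈{4}] r8c2's peers cover all but 4, so r8c2=4.
Step 12. [r6c6∈{2,5,8}] across col 6, 5 lands solely at r6c6 ⇒ r6c6=5.
Step 13. [r9c7∈{1,5,6}] 5 has one home in col 7: r9c7 ⇒ r9c7=5.
Step 14. [r8c8∈{6}] r8c8's peers cover all but 6 ⇒ r8c8=6.
Step 15. [r5c8∈{8}] r5c8 is down to just 8, so r5c8=8.
Step 16. [r6c5∈{1,2,6,8}] 8 has one home in box 5: r6c5, so r6c5=8.
Step 17. [r6c3∈{6}] only 6 remains possible at r6c3. So r6c3=6.
Step 18. [r5c5∈{2,6,7}] 2 has one home in box 5: r5c5 ⇒ r5c5=2.
Step 19. [r9c5∈{1,6}] across col 5, 6 lands solely at r9c5. So r9c5=6.
Step 20. [r9c1∈{1}] r9c1 has the single candidate 1. So r9c1=1.
Step 21. [r3c5∈{9}] nothing but 9 survives at r3c5. So r3c5=9.
Step 22. [r4c4∈{6,7}] r4c4 is the only open cell in row 4 admitting 6 ⇒ r4c4=6.
Step 23. [r3c9∈{5}] r3c9 has the single candidate 5, so r3c9=5.
Step 24. [r1c7∈{2,8}] r1c7 is the only open cell in row 1 admitting 8, so r1c7=8.
Step 25. [r2c2∈{9}] r2c2's peers cover all but 9, so r2c2=9.
Step 26. [r7c7∈{1}] r7c7's peers cover all but 1 ⇒ r7c7=1.
Step 27. [r9c2∈{8}] r9c2 has the single candidate 8. So r9c2=8.
Step 28. [r8c5∈{1}] nothing but 1 survives at r8c5 ⇒ r8c5=1.
Step 29. [r7c6∈{4}] only 4 remains possible at r7c6 ⇒ r7c6=4.
Step 30. [r5c4∈{7}] only 7 remains possible at r5c4 ⇒ r5c4=7.
Step 31. [r2c1∈{4}] nothing but 4 survives at r2c1, so r2c1=4.
Step 32. [r1c9∈{2}] nothing but 2 survives at r1c9 ⇒ r1c9=2.
Step 33. [r4c3∈{8}] nothing but 8 survives at r4c3 ⇒ r4c3=8.
Step 34. [r7c1∈{6}] r7c1 is down to just 6 ⇒ r7c1=6.
Step 35. [r4c9∈{7}] r4c9's peers cover all but 7 ⇒ r4c9=7.
Step 36. [r4c8∈{5}] r4c8's peers cover all but 5. So r4c8=5.
Step 37. [r8c6∈{2}] r8c6's peers cover all but 2. So r8c6=2.
Step 38. [r8c1∈{5}] r8c1 has the single candidate 5, so r8c1=5.
Step 39. [r2c5∈{7}] only 7 remains possible at r2c5, so r2c5=7.
Step 40. [r3c2∈{3}] r3c2's peers cover all but 3, so r3c2=3.
Step 41. [r1c8∈{9}] only 9 remains possible at r1c8. So r1c8=9.
Step 42. [r9c4∈{3}] only 3 remains possible at r9c4 ⇒ r9c4=3.
Step 43. [r7c3∈{7}] r7c3's peers cover all but 7. So r7c3=7.
Step 44. [r6c4∈{1}] r6c4's peers cover all but 1, so r6c4=1.
Step 45. [r5c7∈{6}] nothing but 6 survives at r5c7. So r5c7=6.
Step 46. [r2c6∈{8}] r2c6's peers cover all but 8 ⇒ r2c6=8.
Step 47. [r6c7∈{2}] r6c7's peers cover all but 2, so r6c7=2.
Step 48. [r2c3∈{2}] nothing but 2 survives at r2c3. So r2c3=2.

Answer: 7 6 5 4 3 1 8 9 2 / 4 9 2 5 7 8 3 1 6 / 8 3 1 2 9 6 4 7 5 / 2 1 8 6 4 3 9 5 7 / 3 5 4 7 2 9 6 8 1 / 9 7 6 1 8 5 2 4 3 / 6 2 7 8 5 4 1 3 9 / 5 4 3 9 1 2 7 6 8 / 1 8 9 3 6 7 5 2 4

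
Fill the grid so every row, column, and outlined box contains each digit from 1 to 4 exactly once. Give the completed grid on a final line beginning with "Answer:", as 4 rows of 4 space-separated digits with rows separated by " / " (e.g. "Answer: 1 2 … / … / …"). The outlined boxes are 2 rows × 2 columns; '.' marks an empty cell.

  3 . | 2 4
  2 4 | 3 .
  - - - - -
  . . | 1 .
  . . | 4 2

Step 1. [r4c2∈{1,3}] row 4 places 3 nowhere but r4c2. So r4c2=3.
Step 2. [r2c4∈{1}] only 1 remains possible at r2c4 ⇒ r2c4=1.
Step 3. [r3c1∈{4}] r3c1 is down to just 4. So r3c1=4.
Step 4. [r3c4∈{3}] r3c4's peers cover all but 3 ⇒ r3c4=3.
Step 5. [r4c1∈{1}] r4c1 has the single candidate 1, so r4c1=1.
Step 6. [r3c2∈{2}] r3c2 is down to just 2, so r3c2=2.
Step 7. [r1c2∈{1}] r1c2 has the single candidate 1. So r1c2=1.

Answer: 3 1 2 4 / 2 4 3 1 / 4 2 1 3 / 1 3 4 2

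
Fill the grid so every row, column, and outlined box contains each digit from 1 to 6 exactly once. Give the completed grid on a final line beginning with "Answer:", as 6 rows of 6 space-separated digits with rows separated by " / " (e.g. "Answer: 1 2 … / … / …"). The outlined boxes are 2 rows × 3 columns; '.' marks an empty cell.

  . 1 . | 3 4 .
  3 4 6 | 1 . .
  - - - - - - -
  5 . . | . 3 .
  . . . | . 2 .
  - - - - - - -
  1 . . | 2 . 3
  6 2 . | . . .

Step 1. [r4c1∈{4}] nothing but 4 survives at r4c1, so r4c1=4.
Step 2. [r2c5∈{5}] r2c5 is down to just 5, so r2c5=5.
Step 3. [r1c6∈{2,6}] r1c6 is the only open cell in row 1 admitting 6, so r1c6=6.
Step 4. [r1c3∈{2,5}] r1c3 is the only open cell in row 1 admitting 5. So r1c3=5.
Step 5. [r3c2∈{6}] nothing but 6 survives at r3c2 ⇒ r3c2=6.
Step 6. [r6c3∈{3,4}] in row 6, 3 fits only at r6c3, so r6c3=3.
Step 7. [r4c3∈{1}] nothing but 1 survives at r4c3. So r4c3=1.
Step 8. [r3c4∈{4}] r3c4's peers cover all but 4. So r3c4=4.
Step 9. [r6c4∈{5}] only 5 remains possible at r6c4. So r6c4=5.
Step 10. [r6c6∈{1,4}] in row 6, 4 fits only at r6c6, so r6c6=4.
Step 11. [r5c2∈{5}] r5c2 has the single candidate 5, so r5c2=5.
Step 12. [r3c6∈{1}] r3c6's peers cover all but 1, so r3c6=1.
Step 13. [r6c5∈{1}] only 1 remains possible at r6c5, so r6c5=1.
Step 14. [r5c3∈{4}] r5c3 is down to just 4, so r5c3=4.
Step 15. [r4c2∈{3}] only 3 remains possible at r4c2. So r4c2=3.
Step 16. [r2c6∈{2}] r2c6's peers cover all but 2 ⇒ r2c6=2.
Step 17. [r5c5∈{6}] only 6 remains possible at r5c5, so r5c5=6.
Step 18. [r4c4∈{6}] r4c4 is down to just 6, so r4c4=6.
Step 19. [r4c6∈{5}] r4c6 has the single candidate 5. So r4c6=5.
Step 20. [r1c1∈{2}] only 2 remains possible at r1c1. So r1c1=2.
Step 21. [r3c3∈{2}] only 2 remains possible at r3c3. So r3c3=2.

Answer: 2 1 5 3 4 6 / 3 4 6 1 5 2 / 5 6 2 4 3 1 / 4 3 1 6 2 5 / 1 5 4 2 6 3 / 6 2 3 5 1 4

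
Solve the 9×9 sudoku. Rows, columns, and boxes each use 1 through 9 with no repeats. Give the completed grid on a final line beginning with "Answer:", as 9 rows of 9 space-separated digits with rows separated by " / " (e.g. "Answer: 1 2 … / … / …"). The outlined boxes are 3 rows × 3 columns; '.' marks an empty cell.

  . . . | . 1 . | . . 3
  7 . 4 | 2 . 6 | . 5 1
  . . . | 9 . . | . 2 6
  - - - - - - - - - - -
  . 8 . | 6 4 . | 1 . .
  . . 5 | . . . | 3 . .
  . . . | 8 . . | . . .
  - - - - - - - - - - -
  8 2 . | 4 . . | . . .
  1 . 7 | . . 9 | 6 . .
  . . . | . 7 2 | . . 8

Step 1. [r6c7∈{2,4,5,7,9}] r6c7 is the only open cell in col 7 admitting 2. So r6c7=2.
Step 2. [r5c8∈{4,6,7,8,9}] row 5 places 8 nowhere but r5c8. So r5c8=8.
Step 3. [r6c8∈{4,6,7,9}] col 8 places 6 nowhere but r6c8 ⇒ r6c8=6.
Step 4. [r8c5∈{3,5,8}] row 8 places 8 nowhere but r8c5 ⇒ r8c5=8.
Step 5. [r2c5∈{3}] r2c5 has the single candidate 3 ⇒ r2c5=3.
Step 6. [r3c5∈{5}] r3c5 is down to just 5, so r3c5=5.
Step 7. [r2c2∈{9}] r2c2 has the single candidate 9 ⇒ r2c2=9.
Step 8. [r1c4∈{7}] nothing but 7 survives at r1c4, so r1c4=7.
Step 9. [r3c1∈{3}] r3c1's peers cover all but 3, so r3c1=3.
Step 10. [r5c4∈{1}] nothing but 1 survives at r5c4, so r5c4=1.
Step 11. [r5c6∈{7}] r5c6's peers cover all but 7. So r5c6=7.
Step 12. [r6c5∈{9}] nothing but 9 survives at r6c5 ⇒ r6c5=9.
Step 13. [r6c1∈{4}] r6c1 has the single candidate 4, so r6c1=4.
Step 14. [r9c8∈{1,3,4,9}] 1 has one home in row 9: r9c8. So r9c8=1.
Step 15. [r6c2∈{1,3,7}] col 2 places 7 nowhere but r6c2, so r6c2=7.
Step 16. [r6c9∈{5}] nothing but 5 survives at r6c9 ⇒ r6c9=5.
Step 17. [r3c7∈{4,7,8}] row 3 places 7 nowhere but r3c7 ⇒ r3c7=7.
Step 18. [r5c2∈{6}] only 6 remains possible at r5c2 ⇒ r5c2=6.
Step 19. [r6c6∈{3}] nothing but 3 survives at r6c6 ⇒ r6c6=3.
Step 20. [r4c3∈{2,3,9}] in row 4, 3 fits only at r4c3. So r4c3=3.
Step 21. [r7c8∈{3,7,9}] row 7 places 3 nowhere but r7c8 ⇒ r7c8=3.
Step 22. [r8c8∈{4}] r8c8's peers cover all but 4 ⇒ r8c8=4.
Step 23. [r1c7∈{4,8,9}] across col 7, 4 lands solely at r1c7. So r1c7=4.
Step 24. [r1c3∈{2,6,8}] across col 3, 2 lands solely at r1c3 ⇒ r1c3=2.
Step 25. [r1c2∈{5}] r1c2 is down to just 5 ⇒ r1c2=5.
Step 26. [r9c1∈{5,6,9}] col 1 places 5 nowhere but r9c1. So r9c1=5.
Step 27. [r9c7∈{9}] r9c7 is down to just 9 ⇒ r9c7=9.
Step 28. [r8c4∈{3,5}] row 8 places 5 nowhere but r8c4 ⇒ r8c4=5.
Step 29. [r4c1∈{2,9}] in row 4, 2 fits only at r4c1. So r4c1=2.
Step 30. [r3c3∈{1,8}] 8 has one home in col 3: r3c3. So r3c3=8.
Step 31. [r4c8∈{7,9}] across col 8, 7 lands solely at r4c8 ⇒ r4c8=7.
Step 32. [r8c2∈{3}] r8c2 is down to just 3 ⇒ r8c2=3.
Step 33. [r4c9∈{9}] only 9 remains possible at r4c9 ⇒ r4c9=9.
Step 34. [r9c3∈{6}] r9c3's peers cover all but 6. So r9c3=6.
Step 35. [r3c2∈{1}] r3c2 has the single candidate 1. So r3c2=1.
Step 36. [r5c1∈{9}] r5c1 is down to just 9. So r5c1=9.
Step 37. [r3c6∈{4}] r3c6 has the single candidate 4 ⇒ r3c6=4.
Step 38. [r8c9∈{2}] r8c9 is down to just 2. So r8c9=2.
Step 39. [r4c6∈{5}] r4c6 is down to just 5 ⇒ r4c6=5.
Step 40. [r7c5∈{6}] only 6 remains possible at r7c5 ⇒ r7c5=6.
Step 41. [r7c3∈{9}] nothing but 9 survives at r7c3, so r7c3=9.
Step 42. [r1c1∈{6}] r1c1 has the single candidate 6, so r1c1=6.
Step 43. [r6c3∈{1}] r6c3's peers cover all but 1. So r6c3=1.
Step 44. [r5c5∈{2}] only 2 remains possible at r5c5. So r5c5=2.
Step 45. [r7c9∈{7}] r7c9 is down to just 7, so r7c9=7.
Step 46. [r2c7∈{8}] nothing but 8 survives at r2c7. So r2c7=8.
Step 47. [r1c6∈{8}] r1c6's peers cover all but 8 ⇒ r1c6=8.
Step 48. [r7c6∈{1}] r7c6's peers cover all but 1 ⇒ r7c6=1.
Step 49. [r1c8∈{9}] r1c8's peers cover all but 9, so r1c8=9.
Step 50. [r7c7∈{5}] nothing but 5 survives at r7c7. So r7c7=5.
Step 51. [r5c9∈{4}] only 4 remains possible at r5c9 ⇒ r5c9=4.
Step 52. [r9c4∈{3}] r9c4 has the single candidate 3 ⇒ r9c4=3.
Step 53. [r9c2∈{4}] r9c2 is down to just 4. So r9c2=4.

Answer: 6 5 2 7 1 8 4 9 3 / 7 9 4 2 3 6 8 5 1 / 3 1 8 9 5 4 7 2 6 / 2 8 3 6 4 5 1 7 9 / 9 6 5 1 2 7 3 8 4 / 4 7 1 8 9 3 2 6 5 / 8 2 9 4 6 1 5 3 7 / 1 3 7 5 8 9 6 4 2 / 5 4 6 3 7 2 9 1 8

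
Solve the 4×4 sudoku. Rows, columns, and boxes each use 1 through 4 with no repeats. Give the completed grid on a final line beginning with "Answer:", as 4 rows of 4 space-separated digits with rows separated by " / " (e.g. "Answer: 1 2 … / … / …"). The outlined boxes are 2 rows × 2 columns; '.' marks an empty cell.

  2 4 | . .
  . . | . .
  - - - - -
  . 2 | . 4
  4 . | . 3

Step 1. [r3c3∈{1}] r3c3's peers cover all but 1 ⇒ r3c3=1.
Step 2. [r2c2∈{1,3}] in col 2, 3 fits only at r2c2, so r2c2=3.
Step 3. [r2c4∈{1,2}] col 4 places 2 nowhere but r2c4. So r2c4=2.
Step 4. [r2c3∈{4}] r2c3 is down to just 4. So r2c3=4.
Step 5. [r4c2∈{1}] only 1 remains possible at r4c2, so r4c2=1.
Step 6. [r1c3∈{3}] r1c3 is down to just 3. So r1c3=3.
Step 7. [r3c1∈{3}] nothing but 3 survives at r3c1. So r3c1=3.
Step 8. [r1c4∈{1}] r1c4 is down to just 1 ⇒ r1c4=1.
Step 9. [r4c3∈{2}] only 2 remains possible at r4c3 ⇒ r4c3=2.
Step 10. [r2c1∈{1}] r2c1 has the single candidate 1, so r2c1=1.

Answer: 2 4 3 1 / 1 3 4 2 / 3 2 1 4 / 4 1 2 3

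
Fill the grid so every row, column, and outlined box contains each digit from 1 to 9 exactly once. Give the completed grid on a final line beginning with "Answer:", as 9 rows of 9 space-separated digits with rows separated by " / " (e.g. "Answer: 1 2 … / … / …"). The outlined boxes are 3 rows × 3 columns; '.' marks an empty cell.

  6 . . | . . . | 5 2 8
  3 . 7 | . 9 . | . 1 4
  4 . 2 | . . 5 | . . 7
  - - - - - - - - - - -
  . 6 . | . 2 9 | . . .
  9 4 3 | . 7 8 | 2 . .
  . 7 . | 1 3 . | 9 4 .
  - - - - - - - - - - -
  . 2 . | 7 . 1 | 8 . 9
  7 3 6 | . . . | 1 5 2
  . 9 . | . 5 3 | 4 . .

Step 1. [r5c8∈{6}] nothing but 6 survives at r5c8, so r5c8=6.
Step 2. [r6c9∈{5}] nothing but 5 survives at r6c9, so r6c9=5.
Step 3. [r6c3∈{8}] r6c3's peers cover all but 8 ⇒ r6c3=8.
Step 4. [r8c6∈{4}] r8c6 is down to just 4. So r8c6=4.
Step 5. [r4c9∈{1,3}] r4c9 is the only open cell in col 9 admitting 3 ⇒ r4c9=3.
Step 6. [r9c3∈{1}] nothing but 1 survives at r9c3 ⇒ r9c3=1.
Step 7. [r8c5∈{8}] r8c5's peers cover all but 8 ⇒ r8c5=8.
Step 8. [r3c7∈{3,6}] col 7 places 3 nowhere but r3c7 ⇒ r3c7=3.
Step 9. [r4c3∈{5}] r4c3 has the single candidate 5. So r4c3=5.
Step 10. [r7c5∈{6}] only 6 remains possible at r7c5. So r7c5=6.
Step 11. [r3c4∈{6,8}] 6 has one home in row 3: r3c4. So r3c4=6.
Step 12. [r3c2∈{1,8}] across row 3, 8 lands solely at r3c2 ⇒ r3c2=8.
Step 13. [r1c5∈{1,4}] in col 5, 4 fits only at r1c5, so r1c5=4.
Step 14. [r9c4∈{2}] r9c4's peers cover all but 2, so r9c4=2.
Step 15. [r9c8∈{7}] r9c8 has the single candidate 7 ⇒ r9c8=7.
Step 16. [r1c4∈{3}] r1c4's peers cover all but 3 ⇒ r1c4=3.
Step 17. [r2c7∈{6}] r2c7 is down to just 6. So r2c7=6.
Step 18. [r3c8∈{9}] r3c8 has the single candidate 9. So r3c8=9.
Step 19. [r7c3∈{4}] r7c3 is down to just 4. So r7c3=4.
Step 20. [r2c6∈{2}] r2c6 is down to just 2 ⇒ r2c6=2.
Step 21. [r9c1∈{8}] only 8 remains possible at r9c1 ⇒ r9c1=8.
Step 22. [r4c7∈{7}] nothing but 7 survives at r4c7 ⇒ r4c7=7.
Step 23. [r1c6∈{7}] only 7 remains possible at r1c6, so r1c6=7.
Step 24. [r4c1∈{1}] r4c1 has the single candidate 1, so r4c1=1.
Step 25. [r1c2∈{1}] only 1 remains possible at r1c2 ⇒ r1c2=1.
Step 26. [r8c4∈{9}] r8c4's peers cover all but 9 ⇒ r8c4=9.
Step 27. [r1c3∈{9}] r1c3 is down to just 9 ⇒ r1c3=9.
Step 28. [r5c4∈{5}] r5c4 has the single candidate 5, so r5c4=5.
Step 29. [r2c2∈{5}] r2c2 is down to just 5, so r2c2=5.
Step 30. [r9c9∈{6}] only 6 remains possible at r9c9 ⇒ r9c9=6.
Step 31. [r7c8∈{3}] r7c8 has the single candidate 3, so r7c8=3.
Step 32. [r7c1∈{5}] nothing but 5 survives at r7c1 ⇒ r7c1=5.
Step 33. [r6c1∈{2}] only 2 remains possible at r6c1, so r6c1=2.
Step 34. [r5c9∈{1}] only 1 remains possible at r5c9. So r5c9=1.
Step 35. [r4c4∈{4}] only 4 remains possible at r4c4 ⇒ r4c4=4.
Step 36. [r3c5∈{1}] nothing but 1 survives at r3c5. So r3c5=1.
Step 37. [r6c6∈{6}] only 6 remains possible at r6c6. So r6c6=6.
Step 38. [r2c4∈{8}] r2c4 is down to just 8, so r2c4=8.
Step 39. [r4c8∈{8}] r4c8 has the single candidate 8 ⇒ r4c8=8.

Answer: 6 1 9 3 4 7 5 2 8 / 3 5 7 8 9 2 6 1 4 / 4 8 2 6 1 5 3 9 7 / 1 6 5 4 2 9 7 8 3 / 9 4 3 5 7 8 2 6 1 / 2 7 8 1 3 6 9 4 5 / 5 2 4 7 6 1 8 3 9 / 7 3 6 9 8 4 1 5 2 / 8 9 1 2 5 3 4 7 6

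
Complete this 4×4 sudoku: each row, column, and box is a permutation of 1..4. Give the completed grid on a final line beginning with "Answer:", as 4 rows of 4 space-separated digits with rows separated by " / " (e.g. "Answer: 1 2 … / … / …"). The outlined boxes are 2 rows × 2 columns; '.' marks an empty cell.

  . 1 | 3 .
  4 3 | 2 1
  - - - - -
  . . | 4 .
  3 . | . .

Step 1. [r3c2∈{2}] r3c2 is down to just 2, so r3c2=2.
Step 2. [r3c1∈{1}] r3c1 is down to just 1, so r3c1=1.
Step 3. [r3c4∈{3}] r3c4 is down to just 3 ⇒ r3c4=3.
Step 4. [r1c1∈{2}] r1c1 is down to just 2, so r1c1=2.
Step 5. [r4c3∈{1}] r4c3 is down to just 1, so r4c3=1.
Step 6. [r1c4∈{4}] nothing but 4 survives at r1c4. So r1c4=4.
Step 7. [r4c4∈{2}] nothing but 2 survives at r4c4, so r4c4=2.
Step 8. [r4c2∈{4}] nothing but 4 survives at r4c2. So r4c2=4.

Answer: 2 1 3 4 / 4 3 2 1 / 1 2 4 3 / 3 4 1 2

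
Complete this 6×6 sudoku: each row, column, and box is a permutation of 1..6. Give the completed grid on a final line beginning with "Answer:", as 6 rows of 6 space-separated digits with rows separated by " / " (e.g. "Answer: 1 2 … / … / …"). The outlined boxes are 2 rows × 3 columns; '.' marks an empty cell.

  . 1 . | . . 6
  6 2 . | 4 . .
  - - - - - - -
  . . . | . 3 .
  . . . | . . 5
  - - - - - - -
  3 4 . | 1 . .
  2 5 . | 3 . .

Step 1. [r1c4∈{2,5}] col 4 places 5 nowhere but r1c4 ⇒ r1c4=5.
Step 2. [r3c2∈{6}] r3c2 is down to just 6. So r3c2=6.
Step 3. [r3c4∈{2}] only 2 remains possible at r3c4. So r3c4=2.
Step 4. [r4c3∈{1,2,3,4}] across row 4, 2 lands solely at r4c3. So r4c3=2.
Step 5. [r1c1∈{4}] r1c1's peers cover all but 4. So r1c1=4.
Step 6. [r4c5∈{1,4,6}] in row 4, 4 fits only at r4c5, so r4c5=4.
Step 7. [r3c6∈{1}] r3c6 is down to just 1, so r3c6=1.
Step 8. [r5c5∈{2,5,6}] across row 5, 5 lands solely at r5c5. So r5c5=5.
Step 9. [r2c3∈{3,5}] across row 2, 5 lands solely at r2c3, so r2c3=5.
Step 10. [r6c5∈{6}] r6c5's peers cover all but 6. So r6c5=6.
Step 11. [r2c6∈{3}] only 3 remains possible at r2c6. So r2c6=3.
Step 12. [r2c5∈{1}] only 1 remains possible at r2c5. So r2c5=1.
Step 13. [r4c4∈{6}] r4c4 is down to just 6 ⇒ r4c4=6.
Step 14. [r3c1∈{5}] only 5 remains possible at r3c1. So r3c1=5.
Step 15. [r6c3∈{1}] r6c3 has the single candidate 1, so r6c3=1.
Step 16. [r4c2∈{3}] r4c2 has the single candidate 3. So r4c2=3.
Step 17. [r3c3∈{4}] r3c3's peers cover all but 4 ⇒ r3c3=4.
Step 18. [r6c6∈{4}] nothing but 4 survives at r6c6, so r6c6=4.
Step 19. [r5c6∈{2}] r5c6 is down to just 2, so r5c6=2.
Step 20. [r1c3∈{3}] nothing but 3 survives at r1c3. So r1c3=3.
Step 21. [r5c3∈{6}] r5c3 is down to just 6 ⇒ r5c3=6.
Step 22. [r1c5∈{2}] only 2 remains possible at r1c5. So r1c5=2.
Step 23. [r4c1∈{1}] r4c1 is down to just 1, so r4c1=1.

Answer: 4 1 3 5 2 6 / 6 2 5 4 1 3 / 5 6 4 2 3 1 / 1 3 2 6 4 5 / 3 4 6 1 5 2 / 2 5 1 3 6 4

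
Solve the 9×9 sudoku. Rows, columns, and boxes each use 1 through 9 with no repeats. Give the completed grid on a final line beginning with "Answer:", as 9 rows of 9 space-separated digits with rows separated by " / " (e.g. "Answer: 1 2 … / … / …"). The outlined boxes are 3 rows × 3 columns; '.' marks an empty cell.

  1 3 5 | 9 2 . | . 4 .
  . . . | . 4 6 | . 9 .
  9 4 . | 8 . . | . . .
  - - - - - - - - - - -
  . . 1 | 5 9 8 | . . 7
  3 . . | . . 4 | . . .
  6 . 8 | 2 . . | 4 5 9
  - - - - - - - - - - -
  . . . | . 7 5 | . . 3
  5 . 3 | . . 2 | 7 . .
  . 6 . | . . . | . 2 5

Step 1. [r4c2∈{2}] nothing but 2 survives at r4c2, so r4c2=2.
Step 2. [r8c2∈{1,8,9}] row 8 places 9 nowhere but r8c2. So r8c2=9.
Step 3. [r3c3∈{2,6,7}] col 3 places 6 nowhere but r3c3 ⇒ r3c3=6.
Step 4. [r2c7∈{1,2,3,5,8}] across row 2, 5 lands solely at r2c7, so r2c7=5.
Step 5. [r2c4∈{1,3,7}] r2c4 is the only open cell in row 2 admitting 3, so r2c4=3.
Step 6. [r2c9∈{1,2,8}] in row 2, 1 fits only at r2c9, so r2c9=1.
Step 7. [r5c4∈{1,6,7}] col 4 places 7 nowhere but r5c4 ⇒ r5c4=7.
Step 8. [r5c5∈{1,6}] across box 5, 6 lands solely at r5c5 ⇒ r5c5=6.
Step 9. [r7c2∈{1,8}] r7c2 is the only open cell in col 2 admitting 1 ⇒ r7c2=1.
Step 10. [r9c6∈{1,3,9}] col 6 places 9 nowhere but r9c6. So r9c6=9.
Step 11. [r8c9∈{4,6,8}] col 9 places 4 nowhere but r8c9, so r8c9=4.
Step 12. [r9c5∈{1,3,8}] r9c5 is the only open cell in row 9 admitting 3. So r9c5=3.
Step 13. [r6c5∈{1}] r6c5 is down to just 1, so r6c5=1.
Step 14. [r3c8∈{3,7}] 7 has one home in col 8: r3c8, so r3c8=7.
Step 15. [r3c7∈{2,3}] 3 has one home in row 3: r3c7 ⇒ r3c7=3.
Step 16. [r4c7∈{6}] nothing but 6 survives at r4c7 ⇒ r4c7=6.
Step 17. [r1c7∈{8}] only 8 remains possible at r1c7. So r1c7=8.
Step 18. [r9c1∈{4,7,8}] 8 has one home in row 9: r9c1, so r9c1=8.
Step 19. [r7c8∈{6,8}] row 7 places 8 nowhere but r7c8 ⇒ r7c8=8.
Step 20. [r2c1∈{2,7}] 7 has one home in col 1: r2c1. So r2c1=7.
Step 21. [r9c7∈{1}] r9c7's peers cover all but 1. So r9c7=1.
Step 22. [r7c1∈{2,4}] col 1 places 2 nowhere but r7c1 ⇒ r7c1=2.
Step 23. [r7c3∈{4}] nothing but 4 survives at r7c3. So r7c3=4.
Step 24. [r7c4∈{6}] r7c4's peers cover all but 6, so r7c4=6.
Step 25. [r5c9∈{2,8}] across row 5, 8 lands solely at r5c9 ⇒ r5c9=8.
Step 26. [r9c3∈{7}] r9c3's peers cover all but 7. So r9c3=7.
Step 27. [r5c3∈{9}] r5c3 has the single candidate 9, so r5c3=9.
Step 28. [r5c7∈{2}] nothing but 2 survives at r5c7, so r5c7=2.
Step 29. [r7c7∈{9}] r7c7's peers cover all but 9, so r7c7=9.
Step 30. [r9c4∈{4}] r9c4 is down to just 4 ⇒ r9c4=4.
Step 31. [r4c8∈{3}] r4c8's peers cover all but 3, so r4c8=3.
Step 32. [r2c2∈{8}] r2c2's peers cover all but 8, so r2c2=8.
Step 33. [r5c2∈{5}] r5c2's peers cover all but 5 ⇒ r5c2=5.
Step 34. [r8c8∈{6}] r8c8 has the single candidate 6 ⇒ r8c8=6.
Step 35. [r2c3∈{2}] r2c3's peers cover all but 2. So r2c3=2.
Step 36. [r1c9∈{6}] nothing but 6 survives at r1c9, so r1c9=6.
Step 37. [r5c8∈{1}] r5c8's peers cover all but 1. So r5c8=1.
Step 38. [r3c5∈{5}] r3c5 is down to just 5 ⇒ r3c5=5.
Step 39. [r1c6∈{7}] only 7 remains possible at r1c6 ⇒ r1c6=7.
Step 40. [r6c2∈{7}] r6c2 has the single candidate 7, so r6c2=7.
Step 41. [r3c9∈{2}] only 2 remains possible at r3c9. So r3c9=2.
Step 42. [r8c4∈{1}] r8c4 has the single candidate 1. So r8c4=1.
Step 43. [r6c6∈{3}] r6c6 has the single candidate 3. So r6c6=3.
Step 44. [r8c5∈{8}] nothing but 8 survives at r8c5 ⇒ r8c5=8.
Step 45. [r4c1∈{4}] r4c1's peers cover all but 4. So r4c1=4.
Step 46. [r3c6∈{1}] only 1 remains possible at r3c6, so r3c6=1.

Answer: 1 3 5 9 2 7 8 4 6 / 7 8 2 3 4 6 5 9 1 / 9 4 6 8 5 1 3 7 2 / 4 2 1 5 9 8 6 3 7 / 3 5 9 7 6 4 2 1 8 / 6 7 8 2 1 3 4 5 9 / 2 1 4 6 7 5 9 8 3 / 5 9 3 1 8 2 7 6 4 / 8 6 7 4 3 9 1 2 5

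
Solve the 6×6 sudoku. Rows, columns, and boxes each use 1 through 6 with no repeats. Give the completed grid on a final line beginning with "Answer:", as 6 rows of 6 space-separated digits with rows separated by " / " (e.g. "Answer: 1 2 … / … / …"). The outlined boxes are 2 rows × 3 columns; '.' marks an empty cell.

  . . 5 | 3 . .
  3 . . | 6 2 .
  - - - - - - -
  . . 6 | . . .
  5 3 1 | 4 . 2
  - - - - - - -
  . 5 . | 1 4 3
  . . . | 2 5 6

Step 1. [r1c5∈{1}] r1c5's peers cover all but 1, so r1c5=1.
Step 2. [r2c3∈{4}] r2c3's peers cover all but 4, so r2c3=4.
Step 3. [r1c2∈{2,6}] across col 2, 6 lands solely at r1c2, so r1c2=6.
Step 4. [r6c1∈{1,4}] 1 has one home in col 1: r6c1, so r6c1=1.
Step 5. [r1c1∈{2}] nothing but 2 survives at r1c1, so r1c1=2.
Step 6. [r2c6∈{5}] r2c6 has the single candidate 5 ⇒ r2c6=5.
Step 7. [r6c2∈{4}] only 4 remains possible at r6c2. So r6c2=4.
Step 8. [r5c1∈{6}] r5c1 has the single candidate 6 ⇒ r5c1=6.
Step 9. [r3c6∈{1}] r3c6 has the single candidate 1, so r3c6=1.
Step 10. [r6c3∈{3}] r6c3's peers cover all but 3, so r6c3=3.
Step 11. [r5c3∈{2}] r5c3's peers cover all but 2. So r5c3=2.
Step 12. [r4c5∈{6}] r4c5's peers cover all but 6. So r4c5=6.
Step 13. [r3c4∈{5}] nothing but 5 survives at r3c4, so r3c4=5.
Step 14. [r3c5∈{3}] r3c5 is down to just 3. So r3c5=3.
Step 15. [r3c2∈{2}] nothing but 2 survives at r3c2. So r3c2=2.
Step 16. [r2c2∈{1}] nothing but 1 survives at r2c2. So r2c2=1.
Step 17. [r3c1∈{4}] nothing but 4 survives at r3c1 ⇒ r3c1=4.
Step 18. [r1c6∈{4}] r1c6 has the single candidate 4. So r1c6=4.

Answer: 2 6 5 3 1 4 / 3 1 4 6 2 5 / 4 2 6 5 3 1 / 5 3 1 4 6 2 / 6 5 2 1 4 3 / 1 4 3 2 5 6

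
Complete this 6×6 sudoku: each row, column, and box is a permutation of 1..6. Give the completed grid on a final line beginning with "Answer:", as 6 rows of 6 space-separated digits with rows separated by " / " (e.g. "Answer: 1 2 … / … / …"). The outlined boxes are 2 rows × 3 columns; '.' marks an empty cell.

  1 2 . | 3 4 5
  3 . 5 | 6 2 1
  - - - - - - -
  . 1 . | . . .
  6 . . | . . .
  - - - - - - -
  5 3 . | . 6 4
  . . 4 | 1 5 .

Step 1. [r5c4∈{2}] r5c4 has the single candidate 2 ⇒ r5c4=2.
Step 2. [r3c5∈{3}] r3c5 is down to just 3. So r3c5=3.
Step 3. [r3c3∈{2}] r3c3 has the single candidate 2 ⇒ r3c3=2.
Step 4. [r3c1∈{4}] r3c1 is down to just 4, so r3c1=4.
Step 5. [r4c4∈{4,5}] 4 has one home in row 4: r4c4. So r4c4=4.
Step 6. [r4c2∈{5}] nothing but 5 survives at r4c2 ⇒ r4c2=5.
Step 7. [r3c6∈{6}] nothing but 6 survives at r3c6. So r3c6=6.
Step 8. [r2c2∈{4}] r2c2 is down to just 4, so r2c2=4.
Step 9. [r6c2∈{6}] only 6 remains possible at r6c2 ⇒ r6c2=6.
Step 10. [r5c3∈{1}] r5c3's peers cover all but 1 ⇒ r5c3=1.
Step 11. [r1c3∈{6}] only 6 remains possible at r1c3 ⇒ r1c3=6.
Step 12. [r4c5∈{1}] r4c5 has the single candidate 1, so r4c5=1.
Step 13. [r6c6∈{3}] r6c6's peers cover all but 3. So r6c6=3.
Step 14. [r3c4∈{5}] r3c4 is down to just 5. So r3c4=5.
Step 15. [r6c1∈{2}] r6c1's peers cover all but 2, so r6c1=2.
Step 16. [r4c3∈{3}] r4c3 is down to just 3, so r4c3=3.
Step 17. [r4c6∈{2}] nothing but 2 survives at r4c6, so r4c6=2.

Answer: 1 2 6 3 4 5 / 3 4 5 6 2 1 / 4 1 2 5 3 6 / 6 5 3 4 1 2 / 5 3 1 2 6 4 / 2 6 4 1 5 3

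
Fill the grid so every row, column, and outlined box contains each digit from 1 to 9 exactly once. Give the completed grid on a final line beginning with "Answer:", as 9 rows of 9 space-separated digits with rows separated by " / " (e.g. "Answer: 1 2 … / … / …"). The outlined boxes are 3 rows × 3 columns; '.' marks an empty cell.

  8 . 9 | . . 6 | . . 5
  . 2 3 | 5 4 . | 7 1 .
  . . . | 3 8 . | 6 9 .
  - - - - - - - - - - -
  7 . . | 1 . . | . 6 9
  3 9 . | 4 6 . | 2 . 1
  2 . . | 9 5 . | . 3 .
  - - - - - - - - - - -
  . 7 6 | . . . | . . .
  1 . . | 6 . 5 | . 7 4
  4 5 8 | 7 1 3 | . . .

Step 1. [r8c7∈{3,8,9}] across row 8, 8 lands solely at r8c7. So r8c7=8.
Step 2. [r1c2∈{1,4}] r1c2 is the only open cell in row 1 admitting 1 ⇒ r1c2=1.
Step 3. [r6c7∈{4}] only 4 remains possible at r6c7. So r6c7=4.
Step 4. [r3c9∈{2}] r3c9 has the single candidate 2, so r3c9=2.
Step 5. [r5c8∈{5,8}] in col 8, 8 fits only at r5c8. So r5c8=8.
Step 6. [r8c5∈{2,9}] across row 8, 9 lands solely at r8c5. So r8c5=9.
Step 7. [r7c5∈{2}] r7c5's peers cover all but 2. So r7c5=2.
Step 8. [r7c7∈{1,3,5,9}] across row 7, 1 lands solely at r7c7, so r7c7=1.
Step 9. [r3c3∈{4,5,7}] 7 has one home in col 3: r3c3 ⇒ r3c3=7.
Step 10. [r4c3∈{4,5}] across col 3, 4 lands solely at r4c3. So r4c3=4.
Step 11. [r4c2∈{8}] r4c2 is down to just 8 ⇒ r4c2=8.
Step 12. [r6c6∈{7,8}] 8 has one home in row 6: r6c6, so r6c6=8.
Step 13. [r3c1∈{5}] r3c1's peers cover all but 5. So r3c1=5.
Step 14. [r5c3∈{5}] r5c3 has the single candidate 5. So r5c3=5.
Step 15. [r7c8∈{5}] nothing but 5 survives at r7c8, so r7c8=5.
Step 16. [r7c6∈{4}] nothing but 4 survives at r7c6, so r7c6=4.
Step 17. [r8c2∈{3}] r8c2 is down to just 3. So r8c2=3.
Step 18. [r7c4∈{8}] only 8 remains possible at r7c4 ⇒ r7c4=8.
Step 19. [r3c2∈{4}] nothing but 4 survives at r3c2 ⇒ r3c2=4.
Step 20. [r6c2∈{6}] r6c2 is down to just 6. So r6c2=6.
Step 21. [r6c3∈{1}] only 1 remains possible at r6c3 ⇒ r6c3=1.
Step 22. [r4c6∈{2}] r4c6 has the single candidate 2, so r4c6=2.
Step 23. [r7c9∈{3}] r7c9 is down to just 3, so r7c9=3.
Step 24. [r8c3∈{2}] r8c3 is down to just 2, so r8c3=2.
Step 25. [r7c1∈{9}] nothing but 9 survives at r7c1. So r7c1=9.
Step 26. [r3c6∈{1}] nothing but 1 survives at r3c6. So r3c6=1.
Step 27. [r5c6∈{7}] r5c6 is down to just 7, so r5c6=7.
Step 28. [r1c4∈{2}] r1c4 has the single candidate 2 ⇒ r1c4=2.
Step 29. [r9c7∈{9}] only 9 remains possible at r9c7 ⇒ r9c7=9.
Step 30. [r2c6∈{9}] r2c6 is down to just 9, so r2c6=9.
Step 31. [r2c1∈{6}] r2c1's peers cover all but 6. So r2c1=6.
Step 32. [r1c7∈{3}] r1c7's peers cover all but 3 ⇒ r1c7=3.
Step 33. [r6c9∈{7}] r6c9's peers cover all but 7. So r6c9=7.
Step 34. [r2c9∈{8}] r2c9 is down to just 8 ⇒ r2c9=8.
Step 35. [r9c9∈{6}] r9c9's peers cover all but 6. So r9c9=6.
Step 36. [r4c7∈{5}] r4c7 is down to just 5. So r4c7=5.
Step 37. [r4c5∈{3}] r4c5 is down to just 3, so r4c5=3.
Step 38. [r9c8∈{2}] r9c8 is down to just 2, so r9c8=2.
Step 39. [r1c8∈{4}] r1c8 is down to just 4. So r1c8=4.
Step 40. [r1c5∈{7}] nothing but 7 survives at r1c5. So r1c5=7.

Answer: 8 1 9 2 7 6 3 4 5 / 6 2 3 5 4 9 7 1 8 / 5 4 7 3 8 1 6 9 2 / 7 8 4 1 3 2 5 6 9 / 3 9 5 4 6 7 2 8 1 / 2 6 1 9 5 8 4 3 7 / 9 7 6 8 2 4 1 5 3 / 1 3 2 6 9 5 8 7 4 / 4 5 8 7 1 3 9 2 6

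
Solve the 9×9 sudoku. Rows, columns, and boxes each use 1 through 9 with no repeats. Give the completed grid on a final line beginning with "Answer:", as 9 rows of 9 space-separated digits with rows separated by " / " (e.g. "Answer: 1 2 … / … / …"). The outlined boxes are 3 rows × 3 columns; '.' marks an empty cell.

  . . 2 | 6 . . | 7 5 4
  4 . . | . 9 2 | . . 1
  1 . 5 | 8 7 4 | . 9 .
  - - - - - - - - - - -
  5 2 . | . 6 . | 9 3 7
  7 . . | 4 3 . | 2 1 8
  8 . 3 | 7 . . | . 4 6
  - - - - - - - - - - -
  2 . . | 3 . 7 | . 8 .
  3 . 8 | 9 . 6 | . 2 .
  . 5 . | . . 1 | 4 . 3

Step 1. [r9c1∈{6,9}] across col 1, 6 lands solely at r9c1 ⇒ r9c1=6.
Step 2. [r9c3∈{7,9}] 9 has one home in row 9: r9c3. So r9c3=9.
Step 3. [r7c7∈{1,5,6}] in row 7, 6 fits only at r7c7 ⇒ r7c7=6.
Step 4. [r3c2∈{3,6}] in row 3, 6 fits only at r3c2 ⇒ r3c2=6.
Step 5. [r8c2∈{1,4,7}] 7 has one home in row 8: r8c2. So r8c2=7.
Step 6. [r6c7∈{5}] only 5 remains possible at r6c7. So r6c7=5.
Step 7. [r5c2∈{9}] r5c2's peers cover all but 9. So r5c2=9.
Step 8. [r7c2∈{1,4}] col 2 places 4 nowhere but r7c2. So r7c2=4.
Step 9. [r6c5∈{1,2}] row 6 places 2 nowhere but r6c5, so r6c5=2.
Step 10. [r8c9∈{5}] nothing but 5 survives at r8c9. So r8c9=5.
Step 11. [r1c2∈{3,8}] row 1 places 8 nowhere but r1c2. So r1c2=8.
Step 12. [r4c3∈{1,4}] 4 has one home in row 4: r4c3, so r4c3=4.
Step 13. [r2c2∈{3}] only 3 remains possible at r2c2. So r2c2=3.
Step 14. [r7c3∈{1}] nothing but 1 survives at r7c3 ⇒ r7c3=1.
Step 15. [r1c5∈{1}] only 1 remains possible at r1c5. So r1c5=1.
Step 16. [r2c7∈{8}] only 8 remains possible at r2c7. So r2c7=8.
Step 17. [r9c8∈{7}] r9c8 is down to just 7. So r9c8=7.
Step 18. [r8c5∈{4}] nothing but 4 survives at r8c5. So r8c5=4.
Step 19. [r3c9∈{2}] r3c9 has the single candidate 2 ⇒ r3c9=2.
Step 20. [r7c5∈{5}] r7c5 has the single candidate 5, so r7c5=5.
Step 21. [r6c2∈{1}] r6c2's peers cover all but 1, so r6c2=1.
Step 22. [r6c6∈{9}] nothing but 9 survives at r6c6 ⇒ r6c6=9.
Step 23. [r2c3∈{7}] r2c3's peers cover all but 7, so r2c3=7.
Step 24. [r2c8∈{6}] r2c8 has the single candidate 6 ⇒ r2c8=6.
Step 25. [r8c7∈{1}] r8c7's peers cover all but 1, so r8c7=1.
Step 26. [r5c3∈{6}] only 6 remains possible at r5c3. So r5c3=6.
Step 27. [r4c6∈{8}] r4c6 is down to just 8. So r4c6=8.
Step 28. [r4c4∈{1}] r4c4's peers cover all but 1. So r4c4=1.
Step 29. [r1c6∈{3}] r1c6's peers cover all but 3, so r1c6=3.
Step 30. [r1c1∈{9}] r1c1's peers cover all but 9 ⇒ r1c1=9.
Step 31. [r7c9∈{9}] r7c9 has the single candidate 9 ⇒ r7c9=9.
Step 32. [r2c4∈{5}] only 5 remains possible at r2c4, so r2c4=5.
Step 33. [r3c7∈{3}] only 3 remains possible at r3c7 ⇒ r3c7=3.
Step 34. [r9c4∈{2}] nothing but 2 survives at r9c4, so r9c4=2.
Step 35. [r9c5∈{8}] nothing but 8 survives at r9c5 ⇒ r9c5=8.
Step 36. [r5c6∈{5}] r5c6's peers cover all but 5, so r5c6=5.

Answer: 9 8 2 6 1 3 7 5 4 / 4 3 7 5 9 2 8 6 1 / 1 6 5 8 7 4 3 9 2 / 5 2 4 1 6 8 9 3 7 / 7 9 6 4 3 5 2 1 8 / 8 1 3 7 2 9 5 4 6 / 2 4 1 3 5 7 6 8 9 / 3 7 8 9 4 6 1 2 5 / 6 5 9 2 8 1 4 7 3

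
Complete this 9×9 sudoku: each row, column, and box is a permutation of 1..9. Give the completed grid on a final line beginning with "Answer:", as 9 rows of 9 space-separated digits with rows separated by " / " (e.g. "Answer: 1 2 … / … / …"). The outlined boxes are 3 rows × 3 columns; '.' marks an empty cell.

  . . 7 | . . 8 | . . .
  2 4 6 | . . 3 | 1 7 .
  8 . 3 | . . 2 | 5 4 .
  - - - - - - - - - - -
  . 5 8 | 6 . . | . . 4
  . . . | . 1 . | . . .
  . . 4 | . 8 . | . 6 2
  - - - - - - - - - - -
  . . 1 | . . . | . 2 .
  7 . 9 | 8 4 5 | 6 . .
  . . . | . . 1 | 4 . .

Step 1. [r7c6∈{6,7,9}] col 6 places 6 nowhere but r7c6. So r7c6=6.
Step 2. [r1c1∈{1,5,9}] box 1 places 5 nowhere but r1c1 ⇒ r1c1=5.
Step 3. [r7c9∈{3,5,7,8,9}] across row 7, 5 lands solely at r7c9. So r7c9=5.
Step 4. [r4c5∈{2,3,7,9}] 2 has one home in row 4: r4c5 ⇒ r4c5=2.
Step 5. [r9c4∈{2,3,7,9}] across col 4, 2 lands solely at r9c4. So r9c4=2.
Step 6. [r6c4∈{3,5,7,9}] in row 6, 5 fits only at r6c4, so r6c4=5.
Step 7. [r5c4∈{3,4,7,9}] 3 has one home in box 5: r5c4, so r5c4=3.
Step 8. [r2c4∈{9}] r2c4's peers cover all but 9, so r2c4=9.
Step 9. [r7c4∈{7}] r7c4 is down to just 7. So r7c4=7.
Step 10. [r9c9∈{3,7,8,9}] in row 9, 7 fits only at r9c9, so r9c9=7.
Step 11. [r4c8∈{1,3,9}] across box 6, 1 lands solely at r4c8 ⇒ r4c8=1.
Step 12. [r8c8∈{3}] only 3 remains possible at r8c8 ⇒ r8c8=3.
Step 13. [r1c8∈{9}] r1c8 is down to just 9, so r1c8=9.
Step 14. [r5c9∈{8,9}] in col 9, 9 fits only at r5c9, so r5c9=9.
Step 15. [r6c1∈{1,3,9}] 1 has one home in col 1: r6c1 ⇒ r6c1=1.
Step 16. [r9c8∈{8}] nothing but 8 survives at r9c8 ⇒ r9c8=8.
Step 17. [r4c1∈{3,9}] 9 has one home in col 1: r4c1. So r4c1=9.
Step 18. [r6c2∈{3,7}] in box 4, 3 fits only at r6c2 ⇒ r6c2=3.
Step 19. [r5c2∈{2,6,7}] across col 2, 7 lands solely at r5c2, so r5c2=7.
Step 20. [r6c7∈{7}] r6c7's peers cover all but 7, so r6c7=7.
Step 21. [r1c9∈{3,6}] r1c9 is the only open cell in col 9 admitting 3. So r1c9=3.
Step 22. [r9c5∈{3,9}] across row 9, 9 lands solely at r9c5, so r9c5=9.
Step 23. [r9c1∈{3,6}] 3 has one home in row 9: r9c1. So r9c1=3.
Step 24. [r1c2∈{1}] r1c2 has the single candidate 1, so r1c2=1.
Step 25. [r3c5∈{6,7}] r3c5 is the only open cell in row 3 admitting 7, so r3c5=7.
Step 26. [r2c5∈{5}] r2c5 has the single candidate 5 ⇒ r2c5=5.
Step 27. [r5c1∈{6}] only 6 remains possible at r5c1, so r5c1=6.
Step 28. [r3c9∈{6}] r3c9 has the single candidate 6, so r3c9=6.
Step 29. [r6c6∈{9}] nothing but 9 survives at r6c6. So r6c6=9.
Step 30. [r5c8∈{5}] only 5 remains possible at r5c8. So r5c8=5.
Step 31. [r1c5∈{6}] r1c5 is down to just 6 ⇒ r1c5=6.
Step 32. [r1c7∈{2}] nothing but 2 survives at r1c7 ⇒ r1c7=2.
Step 33. [r4c7∈{3}] nothing but 3 survives at r4c7 ⇒ r4c7=3.
Step 34. [r1c4∈{4}] r1c4's peers cover all but 4 ⇒ r1c4=4.
Step 35. [r5c3∈{2}] r5c3's peers cover all but 2, so r5c3=2.
Step 36. [r7c1∈{4}] only 4 remains possible at r7c1, so r7c1=4.
Step 37. [r9c2∈{6}] r9c2's peers cover all but 6, so r9c2=6.
Step 38. [r2c9∈{8}] r2c9's peers cover all but 8, so r2c9=8.
Step 39. [r7c7∈{9}] nothing but 9 survives at r7c7 ⇒ r7c7=9.
Step 40. [r4c6∈{7}] r4c6's peers cover all but 7, so r4c6=7.
Step 41. [r3c4∈{1}] r3c4's peers cover all but 1 ⇒ r3c4=1.
Step 42. [r7c2∈{8}] r7c2 has the single candidate 8. So r7c2=8.
Step 43. [r7c5∈{3}] r7c5's peers cover all but 3. So r7c5=3.
Step 44. [r8c2∈{2}] r8c2 is down to just 2, so r8c2=2.
Step 45. [r5c6∈{4}] only 4 remains possible at r5c6. So r5c6=4.
Step 46. [r3c2∈{9}] nothing but 9 survives at r3c2. So r3c2=9.
Step 47. [r8c9∈{1}] r8c9's peers cover all but 1 ⇒ r8c9=1.
Step 48. [r9c3∈{5}] r9c3's peers cover all but 5, so r9c3=5.
Step 49. [r5c7∈{8}] only 8 remains possible at r5c7. So r5c7=8.

Answer: 5 1 7 4 6 8 2 9 3 / 2 4 6 9 5 3 1 7 8 / 8 9 3 1 7 2 5 4 6 / 9 5 8 6 2 7 3 1 4 / 6 7 2 3 1 4 8 5 9 / 1 3 4 5 8 9 7 6 2 / 4 8 1 7 3 6 9 2 5 / 7 2 9 8 4 5 6 3 1 / 3 6 5 2 9 1 4 8 7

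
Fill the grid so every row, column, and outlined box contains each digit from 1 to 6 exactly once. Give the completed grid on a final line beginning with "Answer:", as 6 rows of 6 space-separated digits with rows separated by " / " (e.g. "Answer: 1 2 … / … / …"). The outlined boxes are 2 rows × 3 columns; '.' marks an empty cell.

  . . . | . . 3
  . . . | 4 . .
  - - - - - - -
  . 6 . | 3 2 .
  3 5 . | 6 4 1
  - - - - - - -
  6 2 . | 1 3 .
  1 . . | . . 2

Step 1. [r2c6∈{5,6}] in col 6, 6 fits only at r2c6. So r2c6=6.
Step 2. [r1c3∈{1,2,4,5,6}] 6 has one home in row 1: r1c3, so r1c3=6.
Step 3. [r6c4∈{5}] r6c4's peers cover all but 5, so r6c4=5.
Step 4. [r3c3∈{1,4}] in row 3, 1 fits only at r3c3 ⇒ r3c3=1.
Step 5. [r5c3∈{4,5}] row 5 places 5 nowhere but r5c3. So r5c3=5.
Step 6. [r6c3∈{3,4}] 4 has one home in col 3: r6c3 ⇒ r6c3=4.
Step 7. [r1c2∈{1,4}] in col 2, 4 fits only at r1c2, so r1c2=4.
Step 8. [r2c3∈{2,3}] col 3 places 3 nowhere but r2c3, so r2c3=3.
Step 9. [r2c1∈{2,5}] 2 has one home in row 2: r2c1 ⇒ r2c1=2.
Step 10. [r2c5∈{1,5}] across row 2, 5 lands solely at r2c5 ⇒ r2c5=5.
Step 11. [r4c3∈{2}] only 2 remains possible at r4c3 ⇒ r4c3=2.
Step 12. [r3c6∈{5}] only 5 remains possible at r3c6 ⇒ r3c6=5.
Step 13. [r6c2∈{3}] r6c2 has the single candidate 3, so r6c2=3.
Step 14. [r1c1∈{5}] r1c1 is down to just 5, so r1c1=5.
Step 15. [r1c4∈{2}] r1c4 has the single candidate 2 ⇒ r1c4=2.
Step 16. [r3c1∈{4}] nothing but 4 survives at r3c1, so r3c1=4.
Step 17. [r6c5∈{6}] r6c5 is down to just 6 ⇒ r6c5=6.
Step 18. [r2c2∈{1}] nothing but 1 survives at r2c2 ⇒ r2c2=1.
Step 19. [r5c6∈{4}] r5c6's peers cover all but 4. So r5c6=4.
Step 20. [r1c5∈{1}] r1c5's peers cover all but 1, so r1c5=1.

Answer: 5 4 6 2 1 3 / 2 1 3 4 5 6 / 4 6 1 3 2 5 / 3 5 2 6 4 1 / 6 2 5 1 3 4 / 1 3 4 5 6 2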